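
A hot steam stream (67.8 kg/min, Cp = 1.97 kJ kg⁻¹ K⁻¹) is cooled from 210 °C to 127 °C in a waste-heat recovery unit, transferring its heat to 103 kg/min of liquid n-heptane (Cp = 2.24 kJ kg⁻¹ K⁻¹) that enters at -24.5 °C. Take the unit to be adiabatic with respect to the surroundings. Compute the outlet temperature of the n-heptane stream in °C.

T_c,out = 23.5 °C

Heat released by hot stream: Q = 67.8 × 1.97 × (210 − 127) = 11086 kJ/min
Energy balance on cold side (adiabatic exchanger): Q = ṁ_c·Cp_c·(T_c,out − T_c,in)
T_c,out = -24.5 + 11086/(103 × 2.24) = 23.549 °C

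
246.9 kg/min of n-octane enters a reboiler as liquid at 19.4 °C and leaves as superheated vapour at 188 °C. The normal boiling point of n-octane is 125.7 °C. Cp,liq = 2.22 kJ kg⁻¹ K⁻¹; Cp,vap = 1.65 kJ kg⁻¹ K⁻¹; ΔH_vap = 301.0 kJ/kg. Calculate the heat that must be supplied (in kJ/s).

Q = 2630 kJ/s

liquid 19.4→125.7 °C: 235.99 kJ/kg
vaporisation at 125.7 °C: 301 kJ/kg
vapour 125.7→188 °C: 102.79 kJ/kg
Δh = 235.99 + 301 + 102.79 = 639.78 kJ/kg
Q = ṁ·Δh = 246.9 kg/min × 639.78 kJ/kg = 157960 kJ/min
|Q| = 2632.7 kW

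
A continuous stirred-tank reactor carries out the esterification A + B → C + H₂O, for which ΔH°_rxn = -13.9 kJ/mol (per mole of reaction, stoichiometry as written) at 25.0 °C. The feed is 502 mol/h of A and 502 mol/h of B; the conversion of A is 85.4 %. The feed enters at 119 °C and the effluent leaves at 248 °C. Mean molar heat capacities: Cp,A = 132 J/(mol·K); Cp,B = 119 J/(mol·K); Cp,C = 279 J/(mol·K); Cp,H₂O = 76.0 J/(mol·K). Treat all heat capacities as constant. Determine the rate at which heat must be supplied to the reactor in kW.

Extent of reaction ξ = 0.854 × 502 = 428.71 mol/h
Reaction term: ξ·ΔH°_rxn = 428.71 × -13.9 = -5959 kJ/h
Sensible, feed 119→25 °C: -11844 kJ/h
Outlet flows (mol/h): A 73.292, B 73.292, C 428.71, H₂O 428.71
Sensible, products 25→248 °C: 38041 kJ/h
Q = ΔH = 20238 kJ/h = 5.6216 kW
Heat supplied = 5.6216 kW

Q_in = 5.62 kW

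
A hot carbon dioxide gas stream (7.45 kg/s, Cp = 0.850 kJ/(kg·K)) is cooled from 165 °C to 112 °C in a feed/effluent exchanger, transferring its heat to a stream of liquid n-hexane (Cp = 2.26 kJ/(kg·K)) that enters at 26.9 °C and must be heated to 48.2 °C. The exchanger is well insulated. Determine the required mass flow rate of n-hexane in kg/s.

Heat released by hot stream: Q = 7.45 × 0.850 × (165 − 112) = 335.62 kJ/s
Energy balance on cold side (adiabatic exchanger): Q = ṁ_c·Cp_c·(T_c,out − T_c,in)
ṁ_c = 335.62 / [2.26 × (48.2 − 26.9)] = 6.9721 kg/s

ṁ_c = 6.97 kg/s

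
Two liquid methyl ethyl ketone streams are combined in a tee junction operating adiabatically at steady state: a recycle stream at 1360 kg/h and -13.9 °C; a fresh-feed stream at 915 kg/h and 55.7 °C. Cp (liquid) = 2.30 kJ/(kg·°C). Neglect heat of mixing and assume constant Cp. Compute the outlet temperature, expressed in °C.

Adiabatic, steady state ⇒ Σ ṁᵢCp,ᵢ(T_out − Tᵢ) = 0
T_out = Σ ṁᵢCp,ᵢTᵢ / Σ ṁᵢCp,ᵢ
      = 73741 / 5232.5 = 14.093 °C

T_out = 14.1 °C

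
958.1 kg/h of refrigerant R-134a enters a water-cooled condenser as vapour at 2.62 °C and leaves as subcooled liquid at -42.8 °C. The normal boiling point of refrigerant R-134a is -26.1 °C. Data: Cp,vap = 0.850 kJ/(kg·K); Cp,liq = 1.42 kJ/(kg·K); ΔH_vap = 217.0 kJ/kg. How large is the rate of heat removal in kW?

vapour 2.62→-26.1 °C: -24.412 kJ/kg
condensation at -26.1 °C: -217 kJ/kg
liquid -26.1→-42.8 °C: -23.714 kJ/kg
Δh = -24.412 + -217 + -23.714 = -265.13 kJ/kg
Q = ṁ·Δh = 958.1 kg/h × -265.13 kJ/kg = -254020 kJ/h
|Q| = 70.56 kW

Q_c = 70.6 kW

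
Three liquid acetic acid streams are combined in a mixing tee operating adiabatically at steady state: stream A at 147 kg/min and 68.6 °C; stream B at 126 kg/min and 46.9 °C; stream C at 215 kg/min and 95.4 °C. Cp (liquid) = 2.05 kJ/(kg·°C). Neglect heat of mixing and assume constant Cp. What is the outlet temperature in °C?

Adiabatic, steady state ⇒ Σ ṁᵢCp,ᵢ(T_out − Tᵢ) = 0
T_out = Σ ṁᵢCp,ᵢTᵢ / Σ ṁᵢCp,ᵢ
      = 74834 / 1000.4 = 74.805 °C

T_out = 74.8 °C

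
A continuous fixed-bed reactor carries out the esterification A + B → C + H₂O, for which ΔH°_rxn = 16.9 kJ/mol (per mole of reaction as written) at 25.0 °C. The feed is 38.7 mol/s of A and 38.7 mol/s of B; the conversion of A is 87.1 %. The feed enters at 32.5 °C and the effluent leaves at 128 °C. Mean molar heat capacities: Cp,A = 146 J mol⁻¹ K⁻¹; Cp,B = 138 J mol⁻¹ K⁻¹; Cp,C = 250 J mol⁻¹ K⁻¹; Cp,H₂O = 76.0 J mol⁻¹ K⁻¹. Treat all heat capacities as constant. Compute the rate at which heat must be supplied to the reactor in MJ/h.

Extent of reaction ξ = 0.871 × 38.7 = 33.708 mol/s
Reaction term: ξ·ΔH°_rxn = 33.708 × 16.9 = 569.66 kJ/s
Sensible, feed 32.5→25 °C: -82.431 kJ/s
Outlet flows (mol/s): A 4.9923, B 4.9923, C 33.708, H₂O 33.708
Sensible, products 25→128 °C: 1277.9 kJ/s
Q = ΔH = 1765.1 kJ/s = 1765.1 kW
Heat supplied = 6354.4 MJ/h

Q_in = 6350 MJ/h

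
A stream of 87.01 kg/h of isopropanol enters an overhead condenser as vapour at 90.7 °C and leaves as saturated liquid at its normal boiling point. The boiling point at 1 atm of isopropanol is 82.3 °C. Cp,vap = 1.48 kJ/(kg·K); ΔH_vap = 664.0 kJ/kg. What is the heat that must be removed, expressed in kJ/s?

Q_c = 16.3 kJ/s

vapour 90.7→82.3 °C: -12.432 kJ/kg
condensation at 82.3 °C: -664 kJ/kg
Δh = -12.432 + -664 = -676.43 kJ/kg
Q = ṁ·Δh = 87.01 kg/h × -676.43 kJ/kg = -58856 kJ/h
|Q| = 16.349 kW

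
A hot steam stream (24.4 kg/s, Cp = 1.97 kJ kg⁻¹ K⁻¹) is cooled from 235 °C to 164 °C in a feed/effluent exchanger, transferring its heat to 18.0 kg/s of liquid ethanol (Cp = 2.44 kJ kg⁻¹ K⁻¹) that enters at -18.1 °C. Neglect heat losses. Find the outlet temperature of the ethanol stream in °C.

Heat released by hot stream: Q = 24.4 × 1.97 × (235 − 164) = 3412.8 kJ/s
Energy balance on cold side (adiabatic exchanger): Q = ṁ_c·Cp_c·(T_c,out − T_c,in)
T_c,out = -18.1 + 3412.8/(18.0 × 2.44) = 59.606 °C

T_c,out = 59.6 °C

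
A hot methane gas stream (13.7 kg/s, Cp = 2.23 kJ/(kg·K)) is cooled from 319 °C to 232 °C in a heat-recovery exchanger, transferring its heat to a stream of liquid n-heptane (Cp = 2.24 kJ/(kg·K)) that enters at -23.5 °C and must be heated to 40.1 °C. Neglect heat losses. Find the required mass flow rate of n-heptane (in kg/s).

ṁ_c = 18.7 kg/s

Heat released by hot stream: Q = 13.7 × 2.23 × (319 − 232) = 2657.9 kJ/s
Energy balance on cold side (adiabatic exchanger): Q = ṁ_c·Cp_c·(T_c,out − T_c,in)
ṁ_c = 2657.9 / [2.24 × (40.1 − -23.5)] = 18.657 kg/s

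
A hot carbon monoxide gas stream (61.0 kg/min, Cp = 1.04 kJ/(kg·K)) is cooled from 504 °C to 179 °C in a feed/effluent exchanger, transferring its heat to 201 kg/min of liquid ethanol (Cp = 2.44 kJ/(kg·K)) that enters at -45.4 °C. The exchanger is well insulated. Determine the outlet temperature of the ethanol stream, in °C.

T_c,out = -3.36 °C

Heat released by hot stream: Q = 61.0 × 1.04 × (504 − 179) = 20618 kJ/min
Energy balance on cold side (adiabatic exchanger): Q = ṁ_c·Cp_c·(T_c,out − T_c,in)
T_c,out = -45.4 + 20618/(201 × 2.44) = -3.3602 °C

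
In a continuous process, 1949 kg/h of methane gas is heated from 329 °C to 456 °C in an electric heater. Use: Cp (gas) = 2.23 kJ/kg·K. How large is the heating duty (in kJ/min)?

Q = 9200 kJ/min

Q = ṁ·Cp·ΔT = 1949 × 2.23 × (456 − 329) = 551980 kJ/h
Converting: 551980 / 3600 s = 153.33 kW
Heating duty = 9199.6 kJ/min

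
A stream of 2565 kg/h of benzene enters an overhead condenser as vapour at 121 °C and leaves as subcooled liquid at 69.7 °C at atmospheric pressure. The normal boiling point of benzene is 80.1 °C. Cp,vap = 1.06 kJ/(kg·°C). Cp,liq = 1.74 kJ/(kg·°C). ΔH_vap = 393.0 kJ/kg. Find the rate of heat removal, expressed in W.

vapour 121→80.1 °C: -43.354 kJ/kg
condensation at 80.1 °C: -393 kJ/kg
liquid 80.1→69.7 °C: -18.096 kJ/kg
Δh = -43.354 + -393 + -18.096 = -454.45 kJ/kg
Q = ṁ·Δh = 2565 kg/h × -454.45 kJ/kg = -1.1657e+06 kJ/h
|Q| = 323.8 kW = 323800 W

Q_c = 324000 W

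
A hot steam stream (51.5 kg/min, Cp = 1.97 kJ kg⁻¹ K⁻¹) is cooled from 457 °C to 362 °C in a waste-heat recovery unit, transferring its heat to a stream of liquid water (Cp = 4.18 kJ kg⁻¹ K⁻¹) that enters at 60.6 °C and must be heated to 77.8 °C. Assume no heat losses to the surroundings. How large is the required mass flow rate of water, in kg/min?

Heat released by hot stream: Q = 51.5 × 1.97 × (457 − 362) = 9638.2 kJ/min
Energy balance on cold side (adiabatic exchanger): Q = ṁ_c·Cp_c·(T_c,out − T_c,in)
ṁ_c = 9638.2 / [4.18 × (77.8 − 60.6)] = 134.06 kg/min

ṁ_c = 134 kg/min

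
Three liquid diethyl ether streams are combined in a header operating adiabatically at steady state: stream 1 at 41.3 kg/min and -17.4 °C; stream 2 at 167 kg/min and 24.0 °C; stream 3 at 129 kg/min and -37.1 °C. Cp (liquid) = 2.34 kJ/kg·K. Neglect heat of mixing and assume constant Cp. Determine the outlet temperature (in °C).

Energy balance with Q = 0: Σ ṁᵢCp,ᵢ(T_out − Tᵢ) = 0
T_out = Σ ṁᵢCp,ᵢTᵢ / Σ ṁᵢCp,ᵢ
      = -3501.9 / 789.28 = -4.4368 °C

T_out = -4.44 °C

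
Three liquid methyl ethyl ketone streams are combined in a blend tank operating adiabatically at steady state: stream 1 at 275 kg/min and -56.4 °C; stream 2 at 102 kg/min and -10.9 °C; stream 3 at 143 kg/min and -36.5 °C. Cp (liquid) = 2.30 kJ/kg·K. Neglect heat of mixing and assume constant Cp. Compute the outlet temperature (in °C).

T_out = -42.0 °C

Adiabatic, steady state ⇒ Σ ṁᵢCp,ᵢ(T_out − Tᵢ) = 0
T_out = Σ ṁᵢCp,ᵢTᵢ / Σ ṁᵢCp,ᵢ
      = -50235 / 1196 = -42.002 °C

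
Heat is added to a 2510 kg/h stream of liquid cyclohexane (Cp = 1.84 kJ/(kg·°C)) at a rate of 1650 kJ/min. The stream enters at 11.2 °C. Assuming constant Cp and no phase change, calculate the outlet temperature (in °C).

Q = 1650 kJ/min = 99000 kJ/h
ΔT = Q/(ṁ·Cp) = 99000/(2510×1.84) = 21.436 K
T_out = 11.2 + 21.436 = 32.636 °C

T_out = 32.6 °C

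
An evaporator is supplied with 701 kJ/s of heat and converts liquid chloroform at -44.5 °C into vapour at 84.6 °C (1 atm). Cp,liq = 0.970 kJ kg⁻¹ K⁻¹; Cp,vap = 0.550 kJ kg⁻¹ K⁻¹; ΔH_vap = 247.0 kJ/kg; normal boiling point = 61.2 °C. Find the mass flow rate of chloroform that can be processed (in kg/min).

ṁ = 116 kg/min

Δh = 0.970×(61.2−-44.5) + 247.0 + 0.550×(84.6−61.2) = 362.4 kJ/kg
Q = 701 kJ/s = 701 kJ/s = 42060 kJ/min
ṁ = Q/Δh = 42060 / 362.4 = 116.06 kg/min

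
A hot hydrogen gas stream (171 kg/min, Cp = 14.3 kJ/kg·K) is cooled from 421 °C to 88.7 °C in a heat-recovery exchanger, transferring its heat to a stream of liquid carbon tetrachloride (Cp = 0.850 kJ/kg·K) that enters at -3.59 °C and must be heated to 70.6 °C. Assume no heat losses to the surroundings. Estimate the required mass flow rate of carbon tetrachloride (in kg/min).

Heat released by hot stream: Q = 171 × 14.3 × (421 − 88.7) = 812570 kJ/min
Energy balance on cold side (adiabatic exchanger): Q = ṁ_c·Cp_c·(T_c,out − T_c,in)
ṁ_c = 812570 / [0.850 × (70.6 − -3.59)] = 12885 kg/min

ṁ_c = 12900 kg/min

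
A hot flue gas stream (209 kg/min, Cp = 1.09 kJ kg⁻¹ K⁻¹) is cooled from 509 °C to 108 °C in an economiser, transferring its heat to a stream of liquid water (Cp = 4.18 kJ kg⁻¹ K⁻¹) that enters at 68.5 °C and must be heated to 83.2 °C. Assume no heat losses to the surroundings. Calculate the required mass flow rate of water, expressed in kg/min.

ṁ_c = 1490 kg/min

Heat released by hot stream: Q = 209 × 1.09 × (509 − 108) = 91352 kJ/min
Energy balance on cold side (adiabatic exchanger): Q = ṁ_c·Cp_c·(T_c,out − T_c,in)
ṁ_c = 91352 / [4.18 × (83.2 − 68.5)] = 1486.7 kg/min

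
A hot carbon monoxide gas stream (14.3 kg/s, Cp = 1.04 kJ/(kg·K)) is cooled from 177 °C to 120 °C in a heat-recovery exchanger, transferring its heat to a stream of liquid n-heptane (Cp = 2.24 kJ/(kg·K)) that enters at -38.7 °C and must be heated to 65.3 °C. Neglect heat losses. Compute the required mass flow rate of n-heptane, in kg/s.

ṁ_c = 3.64 kg/s

Heat released by hot stream: Q = 14.3 × 1.04 × (177 − 120) = 847.7 kJ/s
Energy balance on cold side (adiabatic exchanger): Q = ṁ_c·Cp_c·(T_c,out − T_c,in)
ṁ_c = 847.7 / [2.24 × (65.3 − -38.7)] = 3.6388 kg/s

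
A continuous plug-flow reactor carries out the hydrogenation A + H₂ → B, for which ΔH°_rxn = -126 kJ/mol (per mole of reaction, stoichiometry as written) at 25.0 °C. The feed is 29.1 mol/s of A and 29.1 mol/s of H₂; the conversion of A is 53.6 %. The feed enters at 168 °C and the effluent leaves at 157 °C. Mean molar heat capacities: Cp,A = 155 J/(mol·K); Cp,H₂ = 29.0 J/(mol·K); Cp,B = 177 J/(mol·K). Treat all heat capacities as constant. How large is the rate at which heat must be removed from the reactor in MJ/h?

Q_out = 7340 MJ/h

Extent of reaction ξ = 0.536 × 29.1 = 15.598 mol/s
Reaction term: ξ·ΔH°_rxn = 15.598 × -126 = -1965.3 kJ/s
Sensible, feed 168→25 °C: -765.68 kJ/s
Outlet flows (mol/s): A 13.502, H₂ 13.502, B 15.598
Sensible, products 25→157 °C: 692.37 kJ/s
Q = ΔH = -2038.6 kJ/s = -2038.6 kW
Heat removed = 7339 MJ/h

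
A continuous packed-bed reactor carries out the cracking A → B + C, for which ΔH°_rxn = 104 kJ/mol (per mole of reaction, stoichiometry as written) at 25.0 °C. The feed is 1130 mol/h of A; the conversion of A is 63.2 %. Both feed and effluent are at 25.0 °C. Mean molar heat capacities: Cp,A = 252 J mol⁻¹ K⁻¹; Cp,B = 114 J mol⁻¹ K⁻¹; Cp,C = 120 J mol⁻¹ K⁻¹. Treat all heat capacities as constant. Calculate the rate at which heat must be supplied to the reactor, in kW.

Extent of reaction ξ = 0.632 × 1130 = 714.16 mol/h
Reaction term: ξ·ΔH°_rxn = 714.16 × 104 = 74273 kJ/h
Q = ΔH = 74273 kJ/h = 20.631 kW
Heat supplied = 20.631 kW

Q_in = 20.6 kW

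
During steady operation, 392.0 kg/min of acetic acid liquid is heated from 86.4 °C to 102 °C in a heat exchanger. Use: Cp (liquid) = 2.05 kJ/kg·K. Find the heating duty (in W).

Q = ṁ·Cp·ΔT = 392.0 × 2.05 × (102 − 86.4) = 12536 kJ/min
Converting: 12536 / 60 s = 208.94 kW
Heating duty = 208940 W

Q = 209000 W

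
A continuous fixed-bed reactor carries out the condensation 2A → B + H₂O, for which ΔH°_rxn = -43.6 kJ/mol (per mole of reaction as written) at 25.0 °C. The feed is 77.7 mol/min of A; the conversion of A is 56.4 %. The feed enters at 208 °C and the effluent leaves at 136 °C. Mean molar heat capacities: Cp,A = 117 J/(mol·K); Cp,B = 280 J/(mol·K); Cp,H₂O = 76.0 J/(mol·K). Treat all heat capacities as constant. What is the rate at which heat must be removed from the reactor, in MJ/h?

Q_out = 78.8 MJ/h

Extent of reaction ξ = 0.564 × 77.7 / 2 = 21.911 mol/min
Reaction term: ξ·ΔH°_rxn = 21.911 × -43.6 = -955.34 kJ/min
Sensible, feed 208→25 °C: -1663.6 kJ/min
Outlet flows (mol/min): A 33.877, B 21.911, H₂O 21.911
Sensible, products 25→136 °C: 1305.8 kJ/min
Q = ΔH = -1313.2 kJ/min = -21.886 kW
Heat removed = 78.789 MJ/h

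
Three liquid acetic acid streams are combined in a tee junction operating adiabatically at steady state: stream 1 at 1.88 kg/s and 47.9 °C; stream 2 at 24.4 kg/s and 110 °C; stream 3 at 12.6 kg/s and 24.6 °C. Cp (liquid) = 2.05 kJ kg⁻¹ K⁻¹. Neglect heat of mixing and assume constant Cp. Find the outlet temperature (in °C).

No heat crosses the boundary, so H_out = H_in.
T_out = Σ ṁᵢCp,ᵢTᵢ / Σ ṁᵢCp,ᵢ
      = 6322.2 / 79.704 = 79.321 °C

T_out = 79.3 °C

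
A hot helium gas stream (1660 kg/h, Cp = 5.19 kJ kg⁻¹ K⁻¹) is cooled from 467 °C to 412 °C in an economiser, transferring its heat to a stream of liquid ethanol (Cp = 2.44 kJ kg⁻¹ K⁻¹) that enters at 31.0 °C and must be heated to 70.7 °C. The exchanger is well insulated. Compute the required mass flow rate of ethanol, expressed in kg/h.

ṁ_c = 4890 kg/h

Heat released by hot stream: Q = 1660 × 5.19 × (467 − 412) = 473850 kJ/h
Energy balance on cold side (adiabatic exchanger): Q = ṁ_c·Cp_c·(T_c,out − T_c,in)
ṁ_c = 473850 / [2.44 × (70.7 − 31.0)] = 4891.7 kg/h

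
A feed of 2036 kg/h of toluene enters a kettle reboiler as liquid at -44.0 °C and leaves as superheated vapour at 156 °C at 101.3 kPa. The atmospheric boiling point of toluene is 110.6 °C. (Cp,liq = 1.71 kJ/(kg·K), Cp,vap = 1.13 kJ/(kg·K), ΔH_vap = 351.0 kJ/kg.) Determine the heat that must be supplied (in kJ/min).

liquid -44.0→110.6 °C: 264.37 kJ/kg
vaporisation at 110.6 °C: 351 kJ/kg
vapour 110.6→156 °C: 51.302 kJ/kg
Δh = 264.37 + 351 + 51.302 = 666.67 kJ/kg
Q = ṁ·Δh = 2036 kg/h × 666.67 kJ/kg = 1.3573e+06 kJ/h
|Q| = 377.04 kW = 22622 kJ/min

Q = 22600 kJ/min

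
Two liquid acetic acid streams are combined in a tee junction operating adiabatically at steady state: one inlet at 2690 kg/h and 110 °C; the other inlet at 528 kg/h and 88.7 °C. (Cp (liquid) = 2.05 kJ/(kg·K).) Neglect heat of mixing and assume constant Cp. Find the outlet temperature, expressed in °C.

Energy balance with Q = 0: Σ ṁᵢCp,ᵢ(T_out − Tᵢ) = 0
Σ ṁᵢCp,ᵢTᵢ = 2690×2.05×110 + 528×2.05×88.7 = 702600
Σ ṁᵢCp,ᵢ = 2690×2.05 + 528×2.05 = 6596.9
T_out = 702600 / 6596.9 = 106.51 °C

T_out = 107 °C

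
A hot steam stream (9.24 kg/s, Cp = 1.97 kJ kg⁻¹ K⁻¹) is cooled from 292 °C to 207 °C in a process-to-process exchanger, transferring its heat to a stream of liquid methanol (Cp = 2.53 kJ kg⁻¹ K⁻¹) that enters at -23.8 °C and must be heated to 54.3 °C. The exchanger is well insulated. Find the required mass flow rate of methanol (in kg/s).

Heat released by hot stream: Q = 9.24 × 1.97 × (292 − 207) = 1547.2 kJ/s
Energy balance on cold side (adiabatic exchanger): Q = ṁ_c·Cp_c·(T_c,out − T_c,in)
ṁ_c = 1547.2 / [2.53 × (54.3 − -23.8)] = 7.8304 kg/s

ṁ_c = 7.83 kg/s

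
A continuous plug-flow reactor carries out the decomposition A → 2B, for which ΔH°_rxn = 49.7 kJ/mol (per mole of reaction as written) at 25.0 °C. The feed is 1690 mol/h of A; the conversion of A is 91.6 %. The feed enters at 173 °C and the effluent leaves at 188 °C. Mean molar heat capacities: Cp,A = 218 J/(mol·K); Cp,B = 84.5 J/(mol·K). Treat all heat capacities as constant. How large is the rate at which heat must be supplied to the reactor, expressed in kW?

Q_in = 19.5 kW

Extent of reaction ξ = 0.916 × 1690 = 1548 mol/h
Reaction term: ξ·ΔH°_rxn = 1548 × 49.7 = 76938 kJ/h
Sensible, feed 173→25 °C: -54526 kJ/h
Outlet flows (mol/h): A 141.96, B 3096.1
Sensible, products 25→188 °C: 47688 kJ/h
Q = ΔH = 70100 kJ/h = 19.472 kW
Heat supplied = 19.472 kW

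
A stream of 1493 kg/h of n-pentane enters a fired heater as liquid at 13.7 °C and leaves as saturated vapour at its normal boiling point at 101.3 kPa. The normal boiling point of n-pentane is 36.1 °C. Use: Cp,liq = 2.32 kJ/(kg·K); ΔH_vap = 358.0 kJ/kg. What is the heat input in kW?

Q = 170 kW

liquid 13.7→36.1 °C: 51.968 kJ/kg
vaporisation at 36.1 °C: 358 kJ/kg
Δh = 51.968 + 358 = 409.97 kJ/kg
Q = ṁ·Δh = 1493 kg/h × 409.97 kJ/kg = 612080 kJ/h
|Q| = 170.02 kW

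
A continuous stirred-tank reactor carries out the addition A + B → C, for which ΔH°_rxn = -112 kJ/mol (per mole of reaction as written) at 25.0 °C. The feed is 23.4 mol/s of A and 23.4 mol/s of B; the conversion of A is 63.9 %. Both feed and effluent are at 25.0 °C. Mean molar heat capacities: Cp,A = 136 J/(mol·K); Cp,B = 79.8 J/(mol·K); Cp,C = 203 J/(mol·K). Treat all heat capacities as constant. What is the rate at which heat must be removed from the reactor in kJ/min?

Q_out = 100000 kJ/min

Extent of reaction ξ = 0.639 × 23.4 = 14.953 mol/s
Reaction term: ξ·ΔH°_rxn = 14.953 × -112 = -1674.7 kJ/s
Q = ΔH = -1674.7 kJ/s = -1674.7 kW
Heat removed = 100480 kJ/min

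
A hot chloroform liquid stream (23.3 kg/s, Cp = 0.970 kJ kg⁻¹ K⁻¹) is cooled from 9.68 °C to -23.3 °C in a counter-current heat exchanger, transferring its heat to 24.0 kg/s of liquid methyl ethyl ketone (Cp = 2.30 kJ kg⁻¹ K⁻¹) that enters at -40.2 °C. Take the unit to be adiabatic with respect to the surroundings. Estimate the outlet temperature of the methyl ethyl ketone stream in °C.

T_c,out = -26.7 °C

Heat released by hot stream: Q = 23.3 × 0.970 × (9.68 − -23.3) = 745.38 kJ/s
Energy balance on cold side (adiabatic exchanger): Q = ṁ_c·Cp_c·(T_c,out − T_c,in)
T_c,out = -40.2 + 745.38/(24.0 × 2.30) = -26.697 °C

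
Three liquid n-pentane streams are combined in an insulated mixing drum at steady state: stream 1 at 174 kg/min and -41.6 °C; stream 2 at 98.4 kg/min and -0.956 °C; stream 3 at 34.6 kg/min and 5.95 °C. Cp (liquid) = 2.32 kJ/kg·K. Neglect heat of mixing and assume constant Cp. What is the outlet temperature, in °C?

T_out = -23.2 °C

Adiabatic, steady state ⇒ Σ ṁᵢCp,ᵢ(T_out − Tᵢ) = 0
T_out = Σ ṁᵢCp,ᵢTᵢ / Σ ṁᵢCp,ᵢ
      = -16534 / 712.24 = -23.214 °C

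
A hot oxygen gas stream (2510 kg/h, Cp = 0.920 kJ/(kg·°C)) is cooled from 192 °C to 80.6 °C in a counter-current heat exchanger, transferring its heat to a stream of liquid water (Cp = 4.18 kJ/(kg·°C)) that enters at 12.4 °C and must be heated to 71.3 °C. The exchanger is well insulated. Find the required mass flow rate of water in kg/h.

ṁ_c = 1040 kg/h

Heat released by hot stream: Q = 2510 × 0.920 × (192 − 80.6) = 257240 kJ/h
Energy balance on cold side (adiabatic exchanger): Q = ṁ_c·Cp_c·(T_c,out − T_c,in)
ṁ_c = 257240 / [4.18 × (71.3 − 12.4)] = 1044.9 kg/h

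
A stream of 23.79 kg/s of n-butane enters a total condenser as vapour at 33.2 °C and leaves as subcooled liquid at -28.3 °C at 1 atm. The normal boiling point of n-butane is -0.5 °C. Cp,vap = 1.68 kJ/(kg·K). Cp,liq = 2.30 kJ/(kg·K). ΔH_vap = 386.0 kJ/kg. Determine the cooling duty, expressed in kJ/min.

Q_c = 723000 kJ/min

vapour 33.2→-0.5 °C: -56.616 kJ/kg
condensation at -0.5 °C: -386 kJ/kg
liquid -0.5→-28.3 °C: -63.94 kJ/kg
Δh = -56.616 + -386 + -63.94 = -506.56 kJ/kg
Q = ṁ·Δh = 23.79 kg/s × -506.56 kJ/kg = -12051 kJ/s
|Q| = 12051 kW = 723060 kJ/min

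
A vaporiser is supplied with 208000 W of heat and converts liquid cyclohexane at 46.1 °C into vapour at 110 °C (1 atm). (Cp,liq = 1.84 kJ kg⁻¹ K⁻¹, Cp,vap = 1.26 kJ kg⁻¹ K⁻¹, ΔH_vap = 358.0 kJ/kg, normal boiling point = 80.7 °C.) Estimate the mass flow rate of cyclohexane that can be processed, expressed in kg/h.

Δh = 1.84×(80.7−46.1) + 358.0 + 1.26×(110−80.7) = 458.58 kJ/kg
Q = 208000 W = 208 kJ/s = 748800 kJ/h
ṁ = Q/Δh = 748800 / 458.58 = 1632.9 kg/h

ṁ = 1630 kg/h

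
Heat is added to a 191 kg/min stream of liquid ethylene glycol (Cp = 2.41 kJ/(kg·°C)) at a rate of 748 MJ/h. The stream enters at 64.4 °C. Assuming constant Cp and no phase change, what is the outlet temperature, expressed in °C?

T_out = 91.5 °C

Q = 748 MJ/h = 12467 kJ/min
ΔT = Q/(ṁ·Cp) = 12467/(191×2.41) = 27.083 K
T_out = 64.4 + 27.083 = 91.483 °C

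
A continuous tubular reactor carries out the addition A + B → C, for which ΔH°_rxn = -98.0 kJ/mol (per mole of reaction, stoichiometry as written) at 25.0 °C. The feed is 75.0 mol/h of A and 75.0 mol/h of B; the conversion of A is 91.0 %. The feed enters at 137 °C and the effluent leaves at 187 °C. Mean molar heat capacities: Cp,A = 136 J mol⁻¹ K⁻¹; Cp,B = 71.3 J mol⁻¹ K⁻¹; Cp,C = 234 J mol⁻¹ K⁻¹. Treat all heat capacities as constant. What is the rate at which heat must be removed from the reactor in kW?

Q_out = 1.56 kW

Extent of reaction ξ = 0.910 × 75.0 = 68.25 mol/h
Reaction term: ξ·ΔH°_rxn = 68.25 × -98.0 = -6688.5 kJ/h
Sensible, feed 137→25 °C: -1741.3 kJ/h
Outlet flows (mol/h): A 6.75, B 6.75, C 68.25
Sensible, products 25→187 °C: 2813.9 kJ/h
Q = ΔH = -5615.9 kJ/h = -1.56 kW
Heat removed = 1.56 kW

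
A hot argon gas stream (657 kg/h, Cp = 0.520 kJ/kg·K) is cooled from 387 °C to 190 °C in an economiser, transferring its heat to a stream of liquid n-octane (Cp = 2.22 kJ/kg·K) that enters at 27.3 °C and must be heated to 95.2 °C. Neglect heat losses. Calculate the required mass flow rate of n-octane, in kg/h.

Heat released by hot stream: Q = 657 × 0.520 × (387 − 190) = 67303 kJ/h
Energy balance on cold side (adiabatic exchanger): Q = ṁ_c·Cp_c·(T_c,out − T_c,in)
ṁ_c = 67303 / [2.22 × (95.2 − 27.3)] = 446.49 kg/h

ṁ_c = 446 kg/h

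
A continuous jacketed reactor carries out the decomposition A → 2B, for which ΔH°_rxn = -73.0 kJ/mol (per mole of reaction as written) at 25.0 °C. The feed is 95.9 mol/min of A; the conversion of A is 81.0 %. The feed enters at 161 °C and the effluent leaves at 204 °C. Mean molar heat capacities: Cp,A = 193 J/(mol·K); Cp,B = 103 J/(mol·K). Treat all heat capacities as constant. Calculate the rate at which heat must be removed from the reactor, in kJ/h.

Q_out = 282000 kJ/h

Extent of reaction ξ = 0.810 × 95.9 = 77.679 mol/min
Reaction term: ξ·ΔH°_rxn = 77.679 × -73.0 = -5670.6 kJ/min
Sensible, feed 161→25 °C: -2517.2 kJ/min
Outlet flows (mol/min): A 18.221, B 155.36
Sensible, products 25→204 °C: 3493.8 kJ/min
Q = ΔH = -4693.9 kJ/min = -78.232 kW
Heat removed = 281640 kJ/h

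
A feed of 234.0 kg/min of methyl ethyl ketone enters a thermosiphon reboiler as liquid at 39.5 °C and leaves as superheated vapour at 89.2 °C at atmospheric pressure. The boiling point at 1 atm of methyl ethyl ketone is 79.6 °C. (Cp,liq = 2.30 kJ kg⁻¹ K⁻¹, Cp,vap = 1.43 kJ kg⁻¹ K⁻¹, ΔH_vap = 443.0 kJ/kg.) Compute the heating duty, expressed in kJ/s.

Q = 2140 kJ/s

liquid 39.5→79.6 °C: 92.23 kJ/kg
vaporisation at 79.6 °C: 443 kJ/kg
vapour 79.6→89.2 °C: 13.728 kJ/kg
Δh = 92.23 + 443 + 13.728 = 548.96 kJ/kg
Q = ṁ·Δh = 234.0 kg/min × 548.96 kJ/kg = 128460 kJ/min
|Q| = 2140.9 kW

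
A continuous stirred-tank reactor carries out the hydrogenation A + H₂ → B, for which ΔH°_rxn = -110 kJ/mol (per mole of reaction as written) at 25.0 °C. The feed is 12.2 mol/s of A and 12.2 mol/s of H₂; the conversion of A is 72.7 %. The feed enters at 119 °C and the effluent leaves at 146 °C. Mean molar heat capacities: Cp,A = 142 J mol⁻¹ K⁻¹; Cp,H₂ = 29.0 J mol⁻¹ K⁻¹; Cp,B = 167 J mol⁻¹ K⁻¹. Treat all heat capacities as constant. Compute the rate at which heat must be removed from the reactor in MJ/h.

Extent of reaction ξ = 0.727 × 12.2 = 8.8694 mol/s
Reaction term: ξ·ΔH°_rxn = 8.8694 × -110 = -975.63 kJ/s
Sensible, feed 119→25 °C: -196.1 kJ/s
Outlet flows (mol/s): A 3.3306, H₂ 3.3306, B 8.8694
Sensible, products 25→146 °C: 248.14 kJ/s
Q = ΔH = -923.6 kJ/s = -923.6 kW
Heat removed = 3325 MJ/h

Q_out = 3320 MJ/h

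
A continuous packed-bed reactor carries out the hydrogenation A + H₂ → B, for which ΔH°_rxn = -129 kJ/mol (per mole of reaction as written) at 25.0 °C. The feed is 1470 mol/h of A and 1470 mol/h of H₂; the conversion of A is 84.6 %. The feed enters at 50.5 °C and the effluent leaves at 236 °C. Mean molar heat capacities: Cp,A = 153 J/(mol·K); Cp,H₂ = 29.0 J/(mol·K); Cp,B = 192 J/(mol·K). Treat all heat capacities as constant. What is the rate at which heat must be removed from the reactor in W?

Q_out = 30000 W

Extent of reaction ξ = 0.846 × 1470 = 1243.6 mol/h
Reaction term: ξ·ΔH°_rxn = 1243.6 × -129 = -160430 kJ/h
Sensible, feed 50.5→25 °C: -6822.3 kJ/h
Outlet flows (mol/h): A 226.38, H₂ 226.38, B 1243.6
Sensible, products 25→236 °C: 59075 kJ/h
Q = ΔH = -108170 kJ/h = -30.048 kW
Heat removed = 30048 W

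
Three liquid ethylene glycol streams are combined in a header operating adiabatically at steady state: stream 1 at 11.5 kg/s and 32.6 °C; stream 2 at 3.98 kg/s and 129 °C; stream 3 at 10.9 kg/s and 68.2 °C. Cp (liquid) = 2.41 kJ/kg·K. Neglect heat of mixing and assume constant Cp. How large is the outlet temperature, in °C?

T_out = 61.9 °C

Energy balance with Q = 0: Σ ṁᵢCp,ᵢ(T_out − Tᵢ) = 0
Σ ṁᵢCp,ᵢTᵢ = 11.5×2.41×32.6 + 3.98×2.41×129 + 10.9×2.41×68.2 = 3932.4
Σ ṁᵢCp,ᵢ = 11.5×2.41 + 3.98×2.41 + 10.9×2.41 = 63.576
T_out = 3932.4 / 63.576 = 61.854 °C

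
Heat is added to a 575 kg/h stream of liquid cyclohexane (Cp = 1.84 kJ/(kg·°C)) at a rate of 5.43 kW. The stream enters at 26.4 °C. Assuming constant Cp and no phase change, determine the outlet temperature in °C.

T_out = 44.9 °C

Q = 5.43 kW = 19548 kJ/h
ΔT = Q/(ṁ·Cp) = 19548/(575×1.84) = 18.476 K
T_out = 26.4 + 18.476 = 44.876 °C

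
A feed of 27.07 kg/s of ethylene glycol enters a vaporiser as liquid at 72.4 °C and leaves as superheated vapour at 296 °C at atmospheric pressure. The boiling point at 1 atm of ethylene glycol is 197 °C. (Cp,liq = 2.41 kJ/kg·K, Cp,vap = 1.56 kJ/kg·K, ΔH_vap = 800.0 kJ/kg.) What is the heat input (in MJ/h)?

Q = 122000 MJ/h

liquid 72.4→197 °C: 300.29 kJ/kg
vaporisation at 197 °C: 800 kJ/kg
vapour 197→296 °C: 154.44 kJ/kg
Δh = 300.29 + 800 + 154.44 = 1254.7 kJ/kg
Q = ṁ·Δh = 27.07 kg/s × 1254.7 kJ/kg = 33965 kJ/s
|Q| = 33965 kW = 122280 MJ/h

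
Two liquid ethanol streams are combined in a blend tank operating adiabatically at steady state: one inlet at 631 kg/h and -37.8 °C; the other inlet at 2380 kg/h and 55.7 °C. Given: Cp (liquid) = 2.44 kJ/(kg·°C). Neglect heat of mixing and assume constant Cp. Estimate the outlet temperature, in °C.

Adiabatic, steady state ⇒ Σ ṁᵢCp,ᵢ(T_out − Tᵢ) = 0
Σ ṁᵢCp,ᵢTᵢ = 631×2.44×-37.8 + 2380×2.44×55.7 = 265260
Σ ṁᵢCp,ᵢ = 631×2.44 + 2380×2.44 = 7346.8
T_out = 265260 / 7346.8 = 36.106 °C

T_out = 36.1 °C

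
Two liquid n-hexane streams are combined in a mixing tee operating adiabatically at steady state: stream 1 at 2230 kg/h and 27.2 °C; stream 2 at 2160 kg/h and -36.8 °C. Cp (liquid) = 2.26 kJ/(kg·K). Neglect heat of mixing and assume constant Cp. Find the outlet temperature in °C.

Adiabatic, steady state ⇒ Σ ṁᵢCp,ᵢ(T_out − Tᵢ) = 0
Σ ṁᵢCp,ᵢTᵢ = 2230×2.26×27.2 + 2160×2.26×-36.8 = -42560
Σ ṁᵢCp,ᵢ = 2230×2.26 + 2160×2.26 = 9921.4
T_out = -42560 / 9921.4 = -4.2897 °C

T_out = -4.29 °C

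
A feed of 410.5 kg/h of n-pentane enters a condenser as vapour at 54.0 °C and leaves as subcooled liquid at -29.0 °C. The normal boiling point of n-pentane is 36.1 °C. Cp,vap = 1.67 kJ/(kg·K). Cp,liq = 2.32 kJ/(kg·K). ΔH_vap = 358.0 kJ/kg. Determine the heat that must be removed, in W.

Q_c = 61500 W

vapour 54.0→36.1 °C: -29.893 kJ/kg
condensation at 36.1 °C: -358 kJ/kg
liquid 36.1→-29.0 °C: -151.03 kJ/kg
Δh = -29.893 + -358 + -151.03 = -538.92 kJ/kg
Q = ṁ·Δh = 410.5 kg/h × -538.92 kJ/kg = -221230 kJ/h
|Q| = 61.452 kW = 61452 W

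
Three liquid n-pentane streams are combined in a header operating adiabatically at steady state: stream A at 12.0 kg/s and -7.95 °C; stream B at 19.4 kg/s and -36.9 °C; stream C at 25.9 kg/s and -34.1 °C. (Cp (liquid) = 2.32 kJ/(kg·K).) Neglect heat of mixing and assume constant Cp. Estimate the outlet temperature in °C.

Energy balance with Q = 0: Σ ṁᵢCp,ᵢ(T_out − Tᵢ) = 0
Σ ṁᵢCp,ᵢTᵢ = 12.0×2.32×-7.95 + 19.4×2.32×-36.9 + 25.9×2.32×-34.1 = -3931.1
Σ ṁᵢCp,ᵢ = 12.0×2.32 + 19.4×2.32 + 25.9×2.32 = 132.94
T_out = -3931.1 / 132.94 = -29.572 °C

T_out = -29.6 °C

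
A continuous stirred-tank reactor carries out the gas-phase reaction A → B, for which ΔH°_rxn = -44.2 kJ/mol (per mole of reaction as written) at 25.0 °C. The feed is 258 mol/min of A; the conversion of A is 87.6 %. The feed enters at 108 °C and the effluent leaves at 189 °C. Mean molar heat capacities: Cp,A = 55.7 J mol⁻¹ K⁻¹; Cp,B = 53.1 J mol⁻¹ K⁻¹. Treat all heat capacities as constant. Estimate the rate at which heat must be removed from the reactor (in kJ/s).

Q_out = 149 kJ/s

Extent of reaction ξ = 0.876 × 258 = 226.01 mol/min
Reaction term: ξ·ΔH°_rxn = 226.01 × -44.2 = -9989.6 kJ/min
Sensible, feed 108→25 °C: -1192.8 kJ/min
Outlet flows (mol/min): A 31.992, B 226.01
Sensible, products 25→189 °C: 2260.4 kJ/min
Q = ΔH = -8921.9 kJ/min = -148.7 kW
Heat removed = 148.7 kJ/s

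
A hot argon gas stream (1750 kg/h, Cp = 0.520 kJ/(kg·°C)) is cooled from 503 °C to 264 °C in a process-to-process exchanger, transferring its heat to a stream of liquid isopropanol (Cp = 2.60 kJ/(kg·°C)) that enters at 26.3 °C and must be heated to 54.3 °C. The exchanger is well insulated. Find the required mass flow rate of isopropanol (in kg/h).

Heat released by hot stream: Q = 1750 × 0.520 × (503 − 264) = 217490 kJ/h
Energy balance on cold side (adiabatic exchanger): Q = ṁ_c·Cp_c·(T_c,out − T_c,in)
ṁ_c = 217490 / [2.60 × (54.3 − 26.3)] = 2987.5 kg/h

ṁ_c = 2990 kg/h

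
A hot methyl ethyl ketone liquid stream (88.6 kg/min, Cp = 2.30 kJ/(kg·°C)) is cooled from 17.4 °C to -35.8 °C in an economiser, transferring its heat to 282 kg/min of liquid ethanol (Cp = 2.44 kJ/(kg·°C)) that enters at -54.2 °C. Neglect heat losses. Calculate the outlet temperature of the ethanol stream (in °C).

Heat released by hot stream: Q = 88.6 × 2.30 × (17.4 − -35.8) = 10841 kJ/min
Energy balance on cold side (adiabatic exchanger): Q = ṁ_c·Cp_c·(T_c,out − T_c,in)
T_c,out = -54.2 + 10841/(282 × 2.44) = -38.444 °C

T_c,out = -38.4 °C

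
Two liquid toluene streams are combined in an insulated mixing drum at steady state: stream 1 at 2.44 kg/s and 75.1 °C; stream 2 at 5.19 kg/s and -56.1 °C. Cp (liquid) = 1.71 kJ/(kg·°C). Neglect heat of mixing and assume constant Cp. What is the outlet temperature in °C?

T_out = -14.1 °C

Energy balance with Q = 0: Σ ṁᵢCp,ᵢ(T_out − Tᵢ) = 0
T_out = Σ ṁᵢCp,ᵢTᵢ / Σ ṁᵢCp,ᵢ
      = -184.53 / 13.047 = -14.144 °C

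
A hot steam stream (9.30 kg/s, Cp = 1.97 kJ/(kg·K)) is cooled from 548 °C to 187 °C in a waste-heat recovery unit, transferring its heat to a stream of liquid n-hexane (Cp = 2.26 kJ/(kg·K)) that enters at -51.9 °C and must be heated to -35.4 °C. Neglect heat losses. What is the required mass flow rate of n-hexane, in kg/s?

ṁ_c = 177 kg/s

Heat released by hot stream: Q = 9.30 × 1.97 × (548 − 187) = 6613.9 kJ/s
Energy balance on cold side (adiabatic exchanger): Q = ṁ_c·Cp_c·(T_c,out − T_c,in)
ṁ_c = 6613.9 / [2.26 × (-35.4 − -51.9)] = 177.36 kg/s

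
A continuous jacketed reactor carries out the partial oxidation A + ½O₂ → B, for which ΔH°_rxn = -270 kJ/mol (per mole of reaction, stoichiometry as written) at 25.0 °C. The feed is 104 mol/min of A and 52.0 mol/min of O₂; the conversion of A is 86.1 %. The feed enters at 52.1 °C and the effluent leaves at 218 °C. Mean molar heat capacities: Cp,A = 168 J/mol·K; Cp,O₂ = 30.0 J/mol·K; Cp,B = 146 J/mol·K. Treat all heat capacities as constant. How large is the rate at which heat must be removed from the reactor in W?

Extent of reaction ξ = 0.861 × 104 = 89.544 mol/min
Reaction term: ξ·ΔH°_rxn = 89.544 × -270 = -24177 kJ/min
Sensible, feed 52.1→25 °C: -515.77 kJ/min
Outlet flows (mol/min): A 14.456, O₂ 7.228, B 89.544
Sensible, products 25→218 °C: 3033.7 kJ/min
Q = ΔH = -21659 kJ/min = -360.98 kW
Heat removed = 360980 W

Q_out = 361000 W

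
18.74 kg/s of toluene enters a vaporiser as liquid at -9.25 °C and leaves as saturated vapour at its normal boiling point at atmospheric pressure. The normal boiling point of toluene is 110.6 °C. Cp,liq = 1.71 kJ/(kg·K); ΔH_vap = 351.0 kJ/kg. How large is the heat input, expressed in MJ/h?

liquid -9.25→110.6 °C: 204.94 kJ/kg
vaporisation at 110.6 °C: 351 kJ/kg
Δh = 204.94 + 351 = 555.94 kJ/kg
Q = ṁ·Δh = 18.74 kg/s × 555.94 kJ/kg = 10418 kJ/s
|Q| = 10418 kW = 37506 MJ/h

Q = 37500 MJ/h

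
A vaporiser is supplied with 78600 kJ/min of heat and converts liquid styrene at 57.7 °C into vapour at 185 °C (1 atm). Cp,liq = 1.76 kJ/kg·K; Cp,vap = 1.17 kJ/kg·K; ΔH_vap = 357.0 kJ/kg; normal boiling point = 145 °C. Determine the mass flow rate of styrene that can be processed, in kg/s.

Δh = 1.76×(145−57.7) + 357.0 + 1.17×(185−145) = 557.45 kJ/kg
Q = 78600 kJ/min = 1310 kJ/s = 1310 kJ/s
ṁ = Q/Δh = 1310 / 557.45 = 2.35 kg/s

ṁ = 2.35 kg/s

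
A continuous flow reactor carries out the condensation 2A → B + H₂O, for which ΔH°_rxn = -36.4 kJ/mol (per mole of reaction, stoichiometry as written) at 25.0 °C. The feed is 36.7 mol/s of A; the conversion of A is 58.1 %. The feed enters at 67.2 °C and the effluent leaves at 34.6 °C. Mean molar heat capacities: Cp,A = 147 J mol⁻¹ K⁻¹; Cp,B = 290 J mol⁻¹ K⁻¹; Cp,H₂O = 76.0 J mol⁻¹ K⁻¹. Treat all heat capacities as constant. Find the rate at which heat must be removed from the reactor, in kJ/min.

Q_out = 33400 kJ/min

Extent of reaction ξ = 0.581 × 36.7 / 2 = 10.661 mol/s
Reaction term: ξ·ΔH°_rxn = 10.661 × -36.4 = -388.07 kJ/s
Sensible, feed 67.2→25 °C: -227.66 kJ/s
Outlet flows (mol/s): A 15.377, B 10.661, H₂O 10.661
Sensible, products 25→34.6 °C: 59.16 kJ/s
Q = ΔH = -556.58 kJ/s = -556.58 kW
Heat removed = 33395 kJ/min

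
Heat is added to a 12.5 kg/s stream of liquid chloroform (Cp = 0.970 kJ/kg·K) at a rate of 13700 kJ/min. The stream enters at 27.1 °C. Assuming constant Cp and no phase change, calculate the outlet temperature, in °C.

Q = 13700 kJ/min = 228.33 kJ/s
ΔT = Q/(ṁ·Cp) = 228.33/(12.5×0.970) = 18.832 K
T_out = 27.1 + 18.832 = 45.932 °C

T_out = 45.9 °C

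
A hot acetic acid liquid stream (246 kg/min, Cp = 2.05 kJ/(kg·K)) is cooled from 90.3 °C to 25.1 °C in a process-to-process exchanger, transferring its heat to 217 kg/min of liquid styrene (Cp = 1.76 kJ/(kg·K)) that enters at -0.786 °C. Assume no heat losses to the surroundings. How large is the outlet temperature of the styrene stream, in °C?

T_c,out = 85.3 °C

Heat released by hot stream: Q = 246 × 2.05 × (90.3 − 25.1) = 32880 kJ/min
Energy balance on cold side (adiabatic exchanger): Q = ṁ_c·Cp_c·(T_c,out − T_c,in)
T_c,out = -0.786 + 32880/(217 × 1.76) = 85.306 °C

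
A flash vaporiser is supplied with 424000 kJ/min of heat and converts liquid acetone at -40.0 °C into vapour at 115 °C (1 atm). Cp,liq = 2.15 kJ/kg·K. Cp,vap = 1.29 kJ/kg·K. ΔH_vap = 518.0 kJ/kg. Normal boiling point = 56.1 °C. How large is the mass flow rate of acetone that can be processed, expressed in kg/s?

ṁ = 8.83 kg/s

Δh = 2.15×(56.1−-40.0) + 518.0 + 1.29×(115−56.1) = 800.6 kJ/kg
Q = 424000 kJ/min = 7066.7 kJ/s = 7066.7 kJ/s
ṁ = Q/Δh = 7066.7 / 800.6 = 8.8268 kg/s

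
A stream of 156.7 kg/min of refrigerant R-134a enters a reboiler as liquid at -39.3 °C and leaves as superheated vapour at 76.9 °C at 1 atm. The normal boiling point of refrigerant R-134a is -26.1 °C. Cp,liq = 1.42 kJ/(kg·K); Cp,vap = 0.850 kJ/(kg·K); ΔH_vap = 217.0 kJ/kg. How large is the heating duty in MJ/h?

Q = 3040 MJ/h

liquid -39.3→-26.1 °C: 18.744 kJ/kg
vaporisation at -26.1 °C: 217 kJ/kg
vapour -26.1→76.9 °C: 87.55 kJ/kg
Δh = 18.744 + 217 + 87.55 = 323.29 kJ/kg
Q = ṁ·Δh = 156.7 kg/min × 323.29 kJ/kg = 50660 kJ/min
|Q| = 844.34 kW = 3039.6 MJ/h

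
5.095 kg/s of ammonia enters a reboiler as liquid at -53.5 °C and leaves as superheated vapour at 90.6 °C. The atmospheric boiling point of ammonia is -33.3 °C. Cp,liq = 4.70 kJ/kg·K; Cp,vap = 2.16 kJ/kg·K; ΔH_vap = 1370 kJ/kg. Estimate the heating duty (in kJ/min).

Q = 530000 kJ/min

liquid -53.5→-33.3 °C: 94.94 kJ/kg
vaporisation at -33.3 °C: 1370 kJ/kg
vapour -33.3→90.6 °C: 267.62 kJ/kg
Δh = 94.94 + 1370 + 267.62 = 1732.6 kJ/kg
Q = ṁ·Δh = 5.095 kg/s × 1732.6 kJ/kg = 8827.4 kJ/s
|Q| = 8827.4 kW = 529640 kJ/min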